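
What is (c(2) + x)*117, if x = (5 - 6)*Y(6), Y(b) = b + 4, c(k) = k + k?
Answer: -702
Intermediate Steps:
c(k) = 2*k
Y(b) = 4 + b
x = -10 (x = (5 - 6)*(4 + 6) = -1*10 = -10)
(c(2) + x)*117 = (2*2 - 10)*117 = (4 - 10)*117 = -6*117 = -702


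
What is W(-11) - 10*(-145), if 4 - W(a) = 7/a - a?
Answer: 15880/11 ≈ 1443.6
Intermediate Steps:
W(a) = 4 + a - 7/a (W(a) = 4 - (7/a - a) = 4 - (-a + 7/a) = 4 + (a - 7/a) = 4 + a - 7/a)
W(-11) - 10*(-145) = (4 - 11 - 7/(-11)) - 10*(-145) = (4 - 11 - 7*(-1/11)) + 1450 = (4 - 11 + 7/11) + 1450 = -70/11 + 1450 = 15880/11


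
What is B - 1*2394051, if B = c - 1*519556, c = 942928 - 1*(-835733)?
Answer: -1134946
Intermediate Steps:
c = 1778661 (c = 942928 + 835733 = 1778661)
B = 1259105 (B = 1778661 - 1*519556 = 1778661 - 519556 = 1259105)
B - 1*2394051 = 1259105 - 1*2394051 = 1259105 - 2394051 = -1134946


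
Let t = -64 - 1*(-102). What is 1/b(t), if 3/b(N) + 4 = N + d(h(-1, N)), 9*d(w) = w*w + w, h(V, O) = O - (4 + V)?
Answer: 58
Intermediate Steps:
h(V, O) = -4 + O - V (h(V, O) = O + (-4 - V) = -4 + O - V)
d(w) = w/9 + w**2/9 (d(w) = (w*w + w)/9 = (w**2 + w)/9 = (w + w**2)/9 = w/9 + w**2/9)
t = 38 (t = -64 + 102 = 38)
b(N) = 3/(-4 + N + (-3 + N)*(-2 + N)/9) (b(N) = 3/(-4 + (N + (-4 + N - 1*(-1))*(1 + (-4 + N - 1*(-1)))/9)) = 3/(-4 + (N + (-4 + N + 1)*(1 + (-4 + N + 1))/9)) = 3/(-4 + (N + (-3 + N)*(1 + (-3 + N))/9)) = 3/(-4 + (N + (-3 + N)*(-2 + N)/9)) = 3/(-4 + N + (-3 + N)*(-2 + N)/9))
1/b(t) = 1/(27/(-30 + 38**2 + 4*38)) = 1/(27/(-30 + 1444 + 152)) = 1/(27/1566) = 1/(27*(1/1566)) = 1/(1/58) = 58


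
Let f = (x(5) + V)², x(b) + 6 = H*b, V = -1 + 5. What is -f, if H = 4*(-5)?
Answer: -10404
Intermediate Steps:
H = -20
V = 4
x(b) = -6 - 20*b
f = 10404 (f = ((-6 - 20*5) + 4)² = ((-6 - 100) + 4)² = (-106 + 4)² = (-102)² = 10404)
-f = -1*10404 = -10404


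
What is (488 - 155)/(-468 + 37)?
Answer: -333/431 ≈ -0.77262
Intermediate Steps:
(488 - 155)/(-468 + 37) = 333/(-431) = 333*(-1/431) = -333/431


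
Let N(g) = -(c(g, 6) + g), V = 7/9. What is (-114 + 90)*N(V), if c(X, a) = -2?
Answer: -88/3 ≈ -29.333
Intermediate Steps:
V = 7/9 (V = 7*(⅑) = 7/9 ≈ 0.77778)
N(g) = 2 - g (N(g) = -(-2 + g) = 2 - g)
(-114 + 90)*N(V) = (-114 + 90)*(2 - 1*7/9) = -24*(2 - 7/9) = -24*11/9 = -88/3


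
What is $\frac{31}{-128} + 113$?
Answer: $\frac{14433}{128} \approx 112.76$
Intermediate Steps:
$\frac{31}{-128} + 113 = 31 \left(- \frac{1}{128}\right) + 113 = - \frac{31}{128} + 113 = \frac{14433}{128}$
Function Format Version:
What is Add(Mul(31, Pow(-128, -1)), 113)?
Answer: Rational(14433, 128) ≈ 112.76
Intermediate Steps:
Add(Mul(31, Pow(-128, -1)), 113) = Add(Mul(31, Rational(-1, 128)), 113) = Add(Rational(-31, 128), 113) = Rational(14433, 128)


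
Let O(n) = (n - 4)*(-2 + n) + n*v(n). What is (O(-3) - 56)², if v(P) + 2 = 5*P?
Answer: 900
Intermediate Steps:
v(P) = -2 + 5*P
O(n) = n*(-2 + 5*n) + (-4 + n)*(-2 + n) (O(n) = (n - 4)*(-2 + n) + n*(-2 + 5*n) = (-4 + n)*(-2 + n) + n*(-2 + 5*n) = n*(-2 + 5*n) + (-4 + n)*(-2 + n))
(O(-3) - 56)² = ((8 - 8*(-3) + 6*(-3)²) - 56)² = ((8 + 24 + 6*9) - 56)² = ((8 + 24 + 54) - 56)² = (86 - 56)² = 30² = 900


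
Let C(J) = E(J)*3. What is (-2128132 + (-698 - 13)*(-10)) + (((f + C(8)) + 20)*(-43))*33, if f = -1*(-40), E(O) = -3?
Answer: -2193391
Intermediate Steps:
f = 40
C(J) = -9 (C(J) = -3*3 = -9)
(-2128132 + (-698 - 13)*(-10)) + (((f + C(8)) + 20)*(-43))*33 = (-2128132 + (-698 - 13)*(-10)) + (((40 - 9) + 20)*(-43))*33 = (-2128132 - 711*(-10)) + ((31 + 20)*(-43))*33 = (-2128132 + 7110) + (51*(-43))*33 = -2121022 - 2193*33 = -2121022 - 72369 = -2193391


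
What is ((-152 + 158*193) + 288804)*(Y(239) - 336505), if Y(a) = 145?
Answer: -107347948560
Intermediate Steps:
((-152 + 158*193) + 288804)*(Y(239) - 336505) = ((-152 + 158*193) + 288804)*(145 - 336505) = ((-152 + 30494) + 288804)*(-336360) = (30342 + 288804)*(-336360) = 319146*(-336360) = -107347948560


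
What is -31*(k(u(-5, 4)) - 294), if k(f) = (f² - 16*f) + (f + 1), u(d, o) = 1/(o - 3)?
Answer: 9517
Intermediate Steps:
u(d, o) = 1/(-3 + o)
k(f) = 1 + f² - 15*f (k(f) = (f² - 16*f) + (1 + f) = 1 + f² - 15*f)
-31*(k(u(-5, 4)) - 294) = -31*((1 + (1/(-3 + 4))² - 15/(-3 + 4)) - 294) = -31*((1 + (1/1)² - 15/1) - 294) = -31*((1 + 1² - 15*1) - 294) = -31*((1 + 1 - 15) - 294) = -31*(-13 - 294) = -31*(-307) = 9517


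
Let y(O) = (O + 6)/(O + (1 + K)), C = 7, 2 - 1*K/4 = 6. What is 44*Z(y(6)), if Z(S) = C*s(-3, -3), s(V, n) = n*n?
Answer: 2772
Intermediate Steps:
K = -16 (K = 8 - 4*6 = 8 - 24 = -16)
y(O) = (6 + O)/(-15 + O) (y(O) = (O + 6)/(O + (1 - 16)) = (6 + O)/(O - 15) = (6 + O)/(-15 + O))
s(V, n) = n²
Z(S) = 63 (Z(S) = 7*(-3)² = 7*9 = 63)
44*Z(y(6)) = 44*63 = 2772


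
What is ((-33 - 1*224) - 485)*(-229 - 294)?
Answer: 388066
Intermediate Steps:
((-33 - 1*224) - 485)*(-229 - 294) = ((-33 - 224) - 485)*(-523) = (-257 - 485)*(-523) = -742*(-523) = 388066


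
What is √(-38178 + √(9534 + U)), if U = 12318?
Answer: √(-38178 + 6*√607) ≈ 195.01*I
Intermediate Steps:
√(-38178 + √(9534 + U)) = √(-38178 + √(9534 + 12318)) = √(-38178 + √21852) = √(-38178 + 6*√607)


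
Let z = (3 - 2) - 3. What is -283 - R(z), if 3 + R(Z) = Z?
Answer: -278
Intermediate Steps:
z = -2 (z = 1 - 3 = -2)
R(Z) = -3 + Z
-283 - R(z) = -283 - (-3 - 2) = -283 - 1*(-5) = -283 + 5 = -278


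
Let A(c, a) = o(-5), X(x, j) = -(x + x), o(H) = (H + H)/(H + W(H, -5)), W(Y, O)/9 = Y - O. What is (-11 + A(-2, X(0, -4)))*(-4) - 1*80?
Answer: -44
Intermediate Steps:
W(Y, O) = -9*O + 9*Y (W(Y, O) = 9*(Y - O) = -9*O + 9*Y)
o(H) = 2*H/(45 + 10*H) (o(H) = (H + H)/(H + (-9*(-5) + 9*H)) = (2*H)/(H + (45 + 9*H)) = (2*H)/(45 + 10*H) = 2*H/(45 + 10*H))
X(x, j) = -2*x
A(c, a) = 2 (A(c, a) = (2/5)*(-5)/(9 + 2*(-5)) = (2/5)*(-5)/(9 - 10) = (2/5)*(-5)/(-1) = (2/5)*(-5)*(-1) = 2)
(-11 + A(-2, X(0, -4)))*(-4) - 1*80 = (-11 + 2)*(-4) - 1*80 = -9*(-4) - 80 = 36 - 80 = -44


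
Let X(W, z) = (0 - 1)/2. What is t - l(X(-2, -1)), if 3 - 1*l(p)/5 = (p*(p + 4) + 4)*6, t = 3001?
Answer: 6107/2 ≈ 3053.5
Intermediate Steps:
X(W, z) = -½ (X(W, z) = (½)*(-1) = -½)
l(p) = -105 - 30*p*(4 + p) (l(p) = 15 - 5*(p*(p + 4) + 4)*6 = 15 - 5*(p*(4 + p) + 4)*6 = 15 - 5*(4 + p*(4 + p))*6 = 15 - 5*(24 + 6*p*(4 + p)) = 15 + (-120 - 30*p*(4 + p)) = -105 - 30*p*(4 + p))
t - l(X(-2, -1)) = 3001 - (-105 - 120*(-½) - 30*(-½)²) = 3001 - (-105 + 60 - 30*¼) = 3001 - (-105 + 60 - 15/2) = 3001 - 1*(-105/2) = 3001 + 105/2 = 6107/2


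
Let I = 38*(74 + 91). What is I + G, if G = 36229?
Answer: 42499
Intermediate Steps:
I = 6270 (I = 38*165 = 6270)
I + G = 6270 + 36229 = 42499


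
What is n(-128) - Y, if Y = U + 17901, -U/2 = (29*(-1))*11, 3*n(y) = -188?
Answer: -55805/3 ≈ -18602.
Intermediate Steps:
n(y) = -188/3 (n(y) = (⅓)*(-188) = -188/3)
U = 638 (U = -2*29*(-1)*11 = -(-58)*11 = -2*(-319) = 638)
Y = 18539 (Y = 638 + 17901 = 18539)
n(-128) - Y = -188/3 - 1*18539 = -188/3 - 18539 = -55805/3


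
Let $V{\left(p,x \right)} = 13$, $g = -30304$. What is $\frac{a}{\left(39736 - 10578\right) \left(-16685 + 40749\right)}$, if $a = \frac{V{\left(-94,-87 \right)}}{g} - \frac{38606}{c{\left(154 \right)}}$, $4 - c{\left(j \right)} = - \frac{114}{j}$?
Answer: $- \frac{90083553993}{7761012310507520} \approx -1.1607 \cdot 10^{-5}$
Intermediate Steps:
$c{\left(j \right)} = 4 + \frac{114}{j}$ ($c{\left(j \right)} = 4 - - \frac{114}{j} = 4 + \frac{114}{j}$)
$a = - \frac{90083553993}{11060960}$ ($a = \frac{13}{-30304} - \frac{38606}{4 + \frac{114}{154}} = 13 \left(- \frac{1}{30304}\right) - \frac{38606}{4 + 114 \cdot \frac{1}{154}} = - \frac{13}{30304} - \frac{38606}{4 + \frac{57}{77}} = - \frac{13}{30304} - \frac{38606}{\frac{365}{77}} = - \frac{13}{30304} - \frac{2972662}{365} = - \frac{90083553993}{11060960} \approx -8144.3$)
$\frac{a}{\left(39736 - 10578\right) \left(-16685 + 40749\right)} = - \frac{90083553993}{11060960 \left(39736 - 10578\right) \left(-16685 + 40749\right)} = - \frac{90083553993}{11060960 \cdot 29158 \cdot 24064} = - \frac{90083553993}{11060960 \cdot 701658112} = \left(- \frac{90083553993}{11060960}\right) \frac{1}{701658112} = - \frac{90083553993}{7761012310507520}$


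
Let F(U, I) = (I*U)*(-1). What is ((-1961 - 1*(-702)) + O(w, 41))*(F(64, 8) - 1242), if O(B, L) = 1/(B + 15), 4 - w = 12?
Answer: 15456248/7 ≈ 2.2080e+6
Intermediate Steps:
F(U, I) = -I*U
w = -8 (w = 4 - 1*12 = 4 - 12 = -8)
O(B, L) = 1/(15 + B)
((-1961 - 1*(-702)) + O(w, 41))*(F(64, 8) - 1242) = ((-1961 - 1*(-702)) + 1/(15 - 8))*(-1*8*64 - 1242) = ((-1961 + 702) + 1/7)*(-512 - 1242) = (-1259 + ⅐)*(-1754) = -8812/7*(-1754) = 15456248/7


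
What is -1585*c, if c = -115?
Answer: 182275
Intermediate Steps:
-1585*c = -1585*(-115) = 182275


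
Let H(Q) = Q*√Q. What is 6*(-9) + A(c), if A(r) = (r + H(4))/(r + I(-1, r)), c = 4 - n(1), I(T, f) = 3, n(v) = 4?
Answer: -154/3 ≈ -51.333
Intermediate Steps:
H(Q) = Q^(3/2)
c = 0 (c = 4 - 1*4 = 4 - 4 = 0)
A(r) = (8 + r)/(3 + r) (A(r) = (r + 4^(3/2))/(r + 3) = (r + 8)/(3 + r) = (8 + r)/(3 + r))
6*(-9) + A(c) = 6*(-9) + (8 + 0)/(3 + 0) = -54 + 8/3 = -154/3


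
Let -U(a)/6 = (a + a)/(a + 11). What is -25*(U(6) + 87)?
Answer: -35175/17 ≈ -2069.1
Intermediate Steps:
U(a) = -12*a/(11 + a) (U(a) = -6*(a + a)/(a + 11) = -6*2*a/(11 + a) = -12*a/(11 + a))
-25*(U(6) + 87) = -25*(-12*6/(11 + 6) + 87) = -25*(-12*6/17 + 87) = -25*(-12*6*1/17 + 87) = -25*(-72/17 + 87) = -25*1407/17 = -35175/17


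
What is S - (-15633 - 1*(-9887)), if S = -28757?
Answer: -23011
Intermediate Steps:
S - (-15633 - 1*(-9887)) = -28757 - (-15633 - 1*(-9887)) = -28757 - (-15633 + 9887) = -28757 - 1*(-5746) = -28757 + 5746 = -23011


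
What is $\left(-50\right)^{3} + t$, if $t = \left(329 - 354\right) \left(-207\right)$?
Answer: $-119825$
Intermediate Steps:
$t = 5175$ ($t = \left(-25\right) \left(-207\right) = 5175$)
$\left(-50\right)^{3} + t = \left(-50\right)^{3} + 5175 = -125000 + 5175 = -119825$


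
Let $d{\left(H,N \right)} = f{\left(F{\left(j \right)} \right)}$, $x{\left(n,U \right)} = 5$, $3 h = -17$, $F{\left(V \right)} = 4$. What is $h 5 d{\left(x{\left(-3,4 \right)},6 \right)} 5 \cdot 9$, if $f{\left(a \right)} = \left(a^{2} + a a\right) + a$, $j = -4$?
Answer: $-45900$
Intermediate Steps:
$h = - \frac{17}{3}$ ($h = \frac{1}{3} \left(-17\right) = - \frac{17}{3} \approx -5.6667$)
$f{\left(a \right)} = a + 2 a^{2}$ ($f{\left(a \right)} = \left(a^{2} + a^{2}\right) + a = 2 a^{2} + a = a + 2 a^{2}$)
$d{\left(H,N \right)} = 36$ ($d{\left(H,N \right)} = 4 \left(1 + 2 \cdot 4\right) = 4 \left(1 + 8\right) = 4 \cdot 9 = 36$)
$h 5 d{\left(x{\left(-3,4 \right)},6 \right)} 5 \cdot 9 = - \frac{17 \cdot 5 \cdot 36 \cdot 5}{3} \cdot 9 = - \frac{17 \cdot 180 \cdot 5}{3} \cdot 9 = \left(- \frac{17}{3}\right) 900 \cdot 9 = \left(-5100\right) 9 = -45900$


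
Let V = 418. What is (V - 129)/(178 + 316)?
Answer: 289/494 ≈ 0.58502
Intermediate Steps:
(V - 129)/(178 + 316) = (418 - 129)/(178 + 316) = 289/494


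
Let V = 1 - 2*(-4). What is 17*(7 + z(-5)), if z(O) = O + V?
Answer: 187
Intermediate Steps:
V = 9 (V = 1 + 8 = 9)
z(O) = 9 + O (z(O) = O + 9 = 9 + O)
17*(7 + z(-5)) = 17*(7 + (9 - 5)) = 17*(7 + 4) = 17*11 = 187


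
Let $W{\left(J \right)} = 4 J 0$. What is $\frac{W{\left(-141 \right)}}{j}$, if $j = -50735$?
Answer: $0$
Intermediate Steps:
$W{\left(J \right)} = 0$
$\frac{W{\left(-141 \right)}}{j} = \frac{0}{-50735} = 0 \left(- \frac{1}{50735}\right) = 0$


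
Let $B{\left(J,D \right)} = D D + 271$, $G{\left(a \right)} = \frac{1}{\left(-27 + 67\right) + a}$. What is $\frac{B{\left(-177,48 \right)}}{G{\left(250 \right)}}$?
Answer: $746750$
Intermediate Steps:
$G{\left(a \right)} = \frac{1}{40 + a}$
$B{\left(J,D \right)} = 271 + D^{2}$ ($B{\left(J,D \right)} = D^{2} + 271 = 271 + D^{2}$)
$\frac{B{\left(-177,48 \right)}}{G{\left(250 \right)}} = \frac{271 + 48^{2}}{\frac{1}{40 + 250}} = \frac{271 + 2304}{\frac{1}{290}} = 2575 \frac{1}{\frac{1}{290}} = 2575 \cdot 290 = 746750$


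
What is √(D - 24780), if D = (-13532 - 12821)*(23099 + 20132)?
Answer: I*√1139291323 ≈ 33753.0*I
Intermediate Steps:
D = -1139266543 (D = -26353*43231 = -1139266543)
√(D - 24780) = √(-1139266543 - 24780) = √(-1139291323) = I*√1139291323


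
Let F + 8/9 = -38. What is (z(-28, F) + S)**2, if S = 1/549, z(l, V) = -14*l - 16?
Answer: 42611280625/301401 ≈ 1.4138e+5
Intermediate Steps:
F = -350/9 (F = -8/9 - 38 = -350/9 ≈ -38.889)
z(l, V) = -16 - 14*l
S = 1/549 ≈ 0.0018215
(z(-28, F) + S)**2 = ((-16 - 14*(-28)) + 1/549)**2 = ((-16 + 392) + 1/549)**2 = (376 + 1/549)**2 = (206425/549)**2 = 42611280625/301401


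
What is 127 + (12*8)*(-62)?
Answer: -5825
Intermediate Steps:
127 + (12*8)*(-62) = 127 + 96*(-62) = 127 - 5952 = -5825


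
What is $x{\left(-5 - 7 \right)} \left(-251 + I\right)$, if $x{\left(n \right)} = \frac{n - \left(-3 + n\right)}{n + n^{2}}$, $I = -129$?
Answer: $- \frac{95}{11} \approx -8.6364$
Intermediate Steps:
$x{\left(n \right)} = \frac{3}{n + n^{2}}$
$x{\left(-5 - 7 \right)} \left(-251 + I\right) = \frac{3}{\left(-5 - 7\right) \left(1 - 12\right)} \left(-251 - 129\right) = \frac{3}{\left(-12\right) \left(1 - 12\right)} \left(-380\right) = 3 \left(- \frac{1}{12}\right) \frac{1}{-11} \left(-380\right) = 3 \left(- \frac{1}{12}\right) \left(- \frac{1}{11}\right) \left(-380\right) = \frac{1}{44} \left(-380\right) = - \frac{95}{11}$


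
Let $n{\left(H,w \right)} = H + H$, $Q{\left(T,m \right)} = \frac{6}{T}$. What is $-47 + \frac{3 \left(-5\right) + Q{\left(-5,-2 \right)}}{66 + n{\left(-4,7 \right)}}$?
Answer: $- \frac{13711}{290} \approx -47.279$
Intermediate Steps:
$n{\left(H,w \right)} = 2 H$
$-47 + \frac{3 \left(-5\right) + Q{\left(-5,-2 \right)}}{66 + n{\left(-4,7 \right)}} = -47 + \frac{3 \left(-5\right) + \frac{6}{-5}}{66 + 2 \left(-4\right)} = -47 + \frac{-15 + 6 \left(- \frac{1}{5}\right)}{66 - 8} = -47 + \frac{-15 - \frac{6}{5}}{58} = -47 - \frac{81}{290} = - \frac{13711}{290}$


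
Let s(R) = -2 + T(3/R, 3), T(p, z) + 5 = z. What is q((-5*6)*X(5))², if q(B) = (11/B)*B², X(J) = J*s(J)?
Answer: 43560000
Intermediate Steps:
T(p, z) = -5 + z
s(R) = -4 (s(R) = -2 + (-5 + 3) = -2 - 2 = -4)
X(J) = -4*J (X(J) = J*(-4) = -4*J)
q(B) = 11*B
q((-5*6)*X(5))² = (11*((-5*6)*(-4*5)))² = (11*(-30*(-20)))² = (11*600)² = 6600² = 43560000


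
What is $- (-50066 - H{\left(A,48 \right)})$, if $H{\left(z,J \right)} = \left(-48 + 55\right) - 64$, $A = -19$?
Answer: $50009$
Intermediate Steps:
$H{\left(z,J \right)} = -57$ ($H{\left(z,J \right)} = 7 - 64 = -57$)
$- (-50066 - H{\left(A,48 \right)}) = - (-50066 - -57) = - (-50066 + 57) = \left(-1\right) \left(-50009\right) = 50009$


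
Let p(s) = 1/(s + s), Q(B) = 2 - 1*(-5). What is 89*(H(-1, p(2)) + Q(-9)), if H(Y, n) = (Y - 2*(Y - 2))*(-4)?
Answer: -1157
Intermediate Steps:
Q(B) = 7 (Q(B) = 2 + 5 = 7)
p(s) = 1/(2*s)
H(Y, n) = -16 + 4*Y (H(Y, n) = (Y - 2*(-2 + Y))*(-4) = (Y + (4 - 2*Y))*(-4) = (4 - Y)*(-4) = -16 + 4*Y)
89*(H(-1, p(2)) + Q(-9)) = 89*((-16 + 4*(-1)) + 7) = 89*((-16 - 4) + 7) = 89*(-20 + 7) = 89*(-13) = -1157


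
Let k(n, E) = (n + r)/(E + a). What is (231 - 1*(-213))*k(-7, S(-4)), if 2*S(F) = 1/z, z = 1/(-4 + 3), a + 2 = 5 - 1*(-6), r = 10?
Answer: 2664/17 ≈ 156.71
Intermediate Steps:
a = 9 (a = -2 + (5 - 1*(-6)) = -2 + (5 + 6) = -2 + 11 = 9)
z = -1 (z = 1/(-1) = -1)
S(F) = -½ (S(F) = (½)/(-1) = (½)*(-1) = -½)
k(n, E) = (10 + n)/(9 + E) (k(n, E) = (n + 10)/(E + 9) = (10 + n)/(9 + E))
(231 - 1*(-213))*k(-7, S(-4)) = (231 - 1*(-213))*((10 - 7)/(9 - ½)) = (231 + 213)*(3/(17/2)) = 444*((2/17)*3) = 444*(6/17) = 2664/17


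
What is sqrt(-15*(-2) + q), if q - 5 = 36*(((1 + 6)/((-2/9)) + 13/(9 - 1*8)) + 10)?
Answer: I*sqrt(271) ≈ 16.462*I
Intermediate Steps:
q = -301 (q = 5 + 36*(((1 + 6)/((-2/9)) + 13/(9 - 1*8)) + 10) = 5 + 36*((7/((-2*1/9)) + 13/(9 - 8)) + 10) = 5 + 36*((7/(-2/9) + 13/1) + 10) = 5 + 36*((7*(-9/2) + 13*1) + 10) = 5 + 36*((-63/2 + 13) + 10) = 5 + 36*(-37/2 + 10) = 5 + 36*(-17/2) = 5 - 306 = -301)
sqrt(-15*(-2) + q) = sqrt(-15*(-2) - 301) = sqrt(30 - 301) = sqrt(-271) = I*sqrt(271)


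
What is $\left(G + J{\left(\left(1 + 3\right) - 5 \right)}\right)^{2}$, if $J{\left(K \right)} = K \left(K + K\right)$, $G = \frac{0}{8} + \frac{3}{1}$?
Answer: $25$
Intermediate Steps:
$G = 3$ ($G = 0 \cdot \frac{1}{8} + 3 \cdot 1 = 0 + 3 = 3$)
$J{\left(K \right)} = 2 K^{2}$ ($J{\left(K \right)} = K 2 K = 2 K^{2}$)
$\left(G + J{\left(\left(1 + 3\right) - 5 \right)}\right)^{2} = \left(3 + 2 \left(\left(1 + 3\right) - 5\right)^{2}\right)^{2} = \left(3 + 2 \left(4 - 5\right)^{2}\right)^{2} = \left(3 + 2 \left(-1\right)^{2}\right)^{2} = \left(3 + 2 \cdot 1\right)^{2} = \left(3 + 2\right)^{2} = 5^{2} = 25$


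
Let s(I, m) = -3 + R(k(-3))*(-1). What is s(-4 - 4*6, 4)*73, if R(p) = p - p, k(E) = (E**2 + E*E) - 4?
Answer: -219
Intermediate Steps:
k(E) = -4 + 2*E**2 (k(E) = (E**2 + E**2) - 4 = 2*E**2 - 4 = -4 + 2*E**2)
R(p) = 0
s(I, m) = -3 (s(I, m) = -3 + 0*(-1) = -3 + 0 = -3)
s(-4 - 4*6, 4)*73 = -3*73 = -219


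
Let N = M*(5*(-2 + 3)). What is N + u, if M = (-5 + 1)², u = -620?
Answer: -540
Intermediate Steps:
M = 16 (M = (-4)² = 16)
N = 80 (N = 16*(5*(-2 + 3)) = 16*(5*1) = 16*5 = 80)
N + u = 80 - 620 = -540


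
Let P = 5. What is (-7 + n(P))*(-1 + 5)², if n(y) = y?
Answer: -32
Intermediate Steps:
(-7 + n(P))*(-1 + 5)² = (-7 + 5)*(-1 + 5)² = -2*4² = -2*16 = -32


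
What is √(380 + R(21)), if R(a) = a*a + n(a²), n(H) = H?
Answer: √1262 ≈ 35.525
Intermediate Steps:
R(a) = 2*a² (R(a) = a*a + a² = a² + a² = 2*a²)
√(380 + R(21)) = √(380 + 2*21²) = √(380 + 2*441) = √(380 + 882) = √1262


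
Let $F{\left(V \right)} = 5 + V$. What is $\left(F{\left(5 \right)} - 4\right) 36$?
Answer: $216$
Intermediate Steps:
$\left(F{\left(5 \right)} - 4\right) 36 = \left(\left(5 + 5\right) - 4\right) 36 = \left(10 - 4\right) 36 = 6 \cdot 36 = 216$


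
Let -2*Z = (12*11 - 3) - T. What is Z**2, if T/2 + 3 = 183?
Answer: 53361/4 ≈ 13340.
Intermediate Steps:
T = 360 (T = -6 + 2*183 = -6 + 366 = 360)
Z = 231/2 (Z = -((12*11 - 3) - 1*360)/2 = -((132 - 3) - 360)/2 = -(129 - 360)/2 = -1/2*(-231) = 231/2 ≈ 115.50)
Z**2 = (231/2)**2 = 53361/4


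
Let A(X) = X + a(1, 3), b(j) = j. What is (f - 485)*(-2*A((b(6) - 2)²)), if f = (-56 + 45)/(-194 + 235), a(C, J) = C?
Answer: 676464/41 ≈ 16499.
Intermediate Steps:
A(X) = 1 + X (A(X) = X + 1 = 1 + X)
f = -11/41 ≈ -0.26829
(f - 485)*(-2*A((b(6) - 2)²)) = (-11/41 - 485)*(-2*(1 + (6 - 2)²)) = -(-39792)*(1 + 4²)/41 = -(-39792)*(1 + 16)/41 = -(-39792)*17/41 = -19896/41*(-34) = 676464/41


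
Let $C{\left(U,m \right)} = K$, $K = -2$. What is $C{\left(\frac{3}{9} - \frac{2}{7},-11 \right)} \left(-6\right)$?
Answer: $12$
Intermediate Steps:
$C{\left(U,m \right)} = -2$
$C{\left(\frac{3}{9} - \frac{2}{7},-11 \right)} \left(-6\right) = \left(-2\right) \left(-6\right) = 12$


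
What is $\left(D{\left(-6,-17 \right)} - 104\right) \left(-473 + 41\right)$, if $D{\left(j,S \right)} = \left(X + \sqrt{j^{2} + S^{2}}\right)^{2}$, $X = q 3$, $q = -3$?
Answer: $-130464 + 38880 \sqrt{13} \approx 9719.8$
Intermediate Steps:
$X = -9$ ($X = \left(-3\right) 3 = -9$)
$D{\left(j,S \right)} = \left(-9 + \sqrt{S^{2} + j^{2}}\right)^{2}$ ($D{\left(j,S \right)} = \left(-9 + \sqrt{j^{2} + S^{2}}\right)^{2} = \left(-9 + \sqrt{S^{2} + j^{2}}\right)^{2}$)
$\left(D{\left(-6,-17 \right)} - 104\right) \left(-473 + 41\right) = \left(\left(-9 + \sqrt{\left(-17\right)^{2} + \left(-6\right)^{2}}\right)^{2} - 104\right) \left(-473 + 41\right) = \left(\left(-9 + \sqrt{289 + 36}\right)^{2} - 104\right) \left(-432\right) = \left(\left(-9 + \sqrt{325}\right)^{2} - 104\right) \left(-432\right) = \left(\left(-9 + 5 \sqrt{13}\right)^{2} - 104\right) \left(-432\right) = \left(-104 + \left(-9 + 5 \sqrt{13}\right)^{2}\right) \left(-432\right) = 44928 - 432 \left(-9 + 5 \sqrt{13}\right)^{2}$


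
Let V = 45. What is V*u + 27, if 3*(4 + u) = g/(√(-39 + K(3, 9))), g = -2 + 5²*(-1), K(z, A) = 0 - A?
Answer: -153 + 135*I*√3/4 ≈ -153.0 + 58.457*I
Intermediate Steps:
K(z, A) = -A
g = -27 (g = -2 + 25*(-1) = -2 - 25 = -27)
u = -4 + 3*I*√3/4 (u = -4 + (-27/√(-39 - 1*9))/3 = -4 + (-27/√(-39 - 9))/3 = -4 + (-27*(-I*√3/12))/3 = -4 + (-(-9)*I*√3/4)/3 = -4 + (9*I*√3/4)/3 = -4 + 3*I*√3/4 ≈ -4.0 + 1.299*I)
V*u + 27 = 45*(-4 + 3*I*√3/4) + 27 = (-180 + 135*I*√3/4) + 27 = -153 + 135*I*√3/4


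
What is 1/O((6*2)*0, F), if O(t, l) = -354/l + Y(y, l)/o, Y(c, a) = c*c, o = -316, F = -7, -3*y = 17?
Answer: 19908/1004753 ≈ 0.019814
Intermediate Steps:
y = -17/3 (y = -1/3*17 = -17/3 ≈ -5.6667)
Y(c, a) = c**2
O(t, l) = -289/2844 - 354/l (O(t, l) = -354/l + (-17/3)**2/(-316) = -354/l + (289/9)*(-1/316) = -354/l - 289/2844 = -289/2844 - 354/l)
1/O((6*2)*0, F) = 1/(-289/2844 - 354/(-7)) = 1/(-289/2844 - 354*(-1/7)) = 1/(-289/2844 + 354/7) = 1/(1004753/19908) = 19908/1004753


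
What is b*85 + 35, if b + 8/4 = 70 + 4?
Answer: 6155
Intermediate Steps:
b = 72 (b = -2 + (70 + 4) = -2 + 74 = 72)
b*85 + 35 = 72*85 + 35 = 6120 + 35 = 6155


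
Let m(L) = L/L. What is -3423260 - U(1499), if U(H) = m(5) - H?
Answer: -3421762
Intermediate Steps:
m(L) = 1
U(H) = 1 - H
-3423260 - U(1499) = -3423260 - (1 - 1*1499) = -3423260 - (1 - 1499) = -3423260 - 1*(-1498) = -3423260 + 1498 = -3421762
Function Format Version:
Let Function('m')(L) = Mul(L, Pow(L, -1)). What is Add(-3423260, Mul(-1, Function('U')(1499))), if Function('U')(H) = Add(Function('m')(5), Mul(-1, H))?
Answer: -3421762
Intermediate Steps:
Function('m')(L) = 1
Function('U')(H) = Add(1, Mul(-1, H))
Add(-3423260, Mul(-1, Function('U')(1499))) = Add(-3423260, Mul(-1, Add(1, Mul(-1, 1499)))) = Add(-3423260, Mul(-1, Add(1, -1499))) = Add(-3423260, Mul(-1, -1498)) = Add(-3423260, 1498) = -3421762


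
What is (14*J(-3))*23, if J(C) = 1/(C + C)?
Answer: -161/3 ≈ -53.667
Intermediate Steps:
J(C) = 1/(2*C)
(14*J(-3))*23 = (14*((1/2)/(-3)))*23 = (14*((1/2)*(-1/3)))*23 = (14*(-1/6))*23 = -7/3*23 = -161/3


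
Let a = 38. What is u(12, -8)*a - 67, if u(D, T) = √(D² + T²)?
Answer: -67 + 152*√13 ≈ 481.04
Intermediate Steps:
u(12, -8)*a - 67 = √(12² + (-8)²)*38 - 67 = √(144 + 64)*38 - 67 = √208*38 - 67 = (4*√13)*38 - 67 = 152*√13 - 67 = -67 + 152*√13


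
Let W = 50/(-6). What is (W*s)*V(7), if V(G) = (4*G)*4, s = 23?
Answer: -64400/3 ≈ -21467.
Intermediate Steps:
V(G) = 16*G
W = -25/3 (W = 50*(-⅙) = -25/3 ≈ -8.3333)
(W*s)*V(7) = (-25/3*23)*(16*7) = -575/3*112 = -64400/3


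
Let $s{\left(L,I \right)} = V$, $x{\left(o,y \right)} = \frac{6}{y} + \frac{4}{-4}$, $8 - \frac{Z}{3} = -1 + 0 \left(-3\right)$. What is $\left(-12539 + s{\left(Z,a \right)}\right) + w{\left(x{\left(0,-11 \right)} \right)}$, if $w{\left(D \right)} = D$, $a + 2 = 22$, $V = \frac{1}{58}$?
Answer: $- \frac{8000857}{638} \approx -12541.0$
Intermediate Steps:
$V = \frac{1}{58} \approx 0.017241$
$Z = 27$ ($Z = 24 - 3 \left(-1 + 0 \left(-3\right)\right) = 24 - 3 \left(-1 + 0\right) = 24 - -3 = 24 + 3 = 27$)
$x{\left(o,y \right)} = -1 + \frac{6}{y}$ ($x{\left(o,y \right)} = \frac{6}{y} + 4 \left(- \frac{1}{4}\right) = \frac{6}{y} - 1 = -1 + \frac{6}{y}$)
$a = 20$ ($a = -2 + 22 = 20$)
$s{\left(L,I \right)} = \frac{1}{58}$
$\left(-12539 + s{\left(Z,a \right)}\right) + w{\left(x{\left(0,-11 \right)} \right)} = \left(-12539 + \frac{1}{58}\right) + \frac{6 - -11}{-11} = - \frac{727261}{58} - \frac{6 + 11}{11} = - \frac{727261}{58} - \frac{17}{11} = - \frac{8000857}{638}$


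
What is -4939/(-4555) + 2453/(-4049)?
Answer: 8824596/18443195 ≈ 0.47847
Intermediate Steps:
-4939/(-4555) + 2453/(-4049) = -4939*(-1/4555) + 2453*(-1/4049) = 4939/4555 - 2453/4049 = 8824596/18443195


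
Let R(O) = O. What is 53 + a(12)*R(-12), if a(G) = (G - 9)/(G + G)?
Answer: 103/2 ≈ 51.500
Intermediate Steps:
a(G) = (-9 + G)/(2*G) (a(G) = (-9 + G)/((2*G)) = (-9 + G)*(1/(2*G)) = (-9 + G)/(2*G))
53 + a(12)*R(-12) = 53 + ((½)*(-9 + 12)/12)*(-12) = 53 + ((½)*(1/12)*3)*(-12) = 53 + (⅛)*(-12) = 53 - 3/2 = 103/2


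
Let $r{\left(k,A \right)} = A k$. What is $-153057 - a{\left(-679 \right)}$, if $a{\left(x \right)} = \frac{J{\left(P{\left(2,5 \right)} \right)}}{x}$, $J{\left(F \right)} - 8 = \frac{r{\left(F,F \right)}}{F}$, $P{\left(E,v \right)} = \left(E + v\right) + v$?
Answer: $- \frac{103925683}{679} \approx -1.5306 \cdot 10^{5}$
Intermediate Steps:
$P{\left(E,v \right)} = E + 2 v$
$J{\left(F \right)} = 8 + F$ ($J{\left(F \right)} = 8 + \frac{F F}{F} = 8 + \frac{F^{2}}{F} = 8 + F$)
$a{\left(x \right)} = \frac{20}{x}$ ($a{\left(x \right)} = \frac{8 + \left(2 + 2 \cdot 5\right)}{x} = \frac{8 + \left(2 + 10\right)}{x} = \frac{8 + 12}{x} = \frac{20}{x}$)
$-153057 - a{\left(-679 \right)} = -153057 - \frac{20}{-679} = -153057 - 20 \left(- \frac{1}{679}\right) = -153057 - - \frac{20}{679} = -153057 + \frac{20}{679} = - \frac{103925683}{679}$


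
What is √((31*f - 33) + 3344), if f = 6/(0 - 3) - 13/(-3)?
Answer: 5*√1218/3 ≈ 58.166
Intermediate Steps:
f = 7/3 (f = 6/(-3) - 13*(-⅓) = 6*(-⅓) + 13/3 = -2 + 13/3 = 7/3 ≈ 2.3333)
√((31*f - 33) + 3344) = √((31*(7/3) - 33) + 3344) = √((217/3 - 33) + 3344) = √(118/3 + 3344) = √(10150/3) = 5*√1218/3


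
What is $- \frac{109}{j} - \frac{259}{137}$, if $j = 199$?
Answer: $- \frac{66474}{27263} \approx -2.4382$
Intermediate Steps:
$- \frac{109}{j} - \frac{259}{137} = - \frac{109}{199} - \frac{259}{137} = - \frac{66474}{27263}$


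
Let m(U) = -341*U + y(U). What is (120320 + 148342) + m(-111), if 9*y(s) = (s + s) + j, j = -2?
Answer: 2758393/9 ≈ 3.0649e+5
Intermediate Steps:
y(s) = -2/9 + 2*s/9 (y(s) = ((s + s) - 2)/9 = (2*s - 2)/9 = (-2 + 2*s)/9 = -2/9 + 2*s/9)
m(U) = -2/9 - 3067*U/9 (m(U) = -341*U + (-2/9 + 2*U/9) = -2/9 - 3067*U/9)
(120320 + 148342) + m(-111) = (120320 + 148342) + (-2/9 - 3067/9*(-111)) = 268662 + (-2/9 + 113479/3) = 268662 + 340435/9 = 2758393/9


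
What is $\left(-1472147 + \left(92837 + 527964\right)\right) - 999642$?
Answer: $-1850988$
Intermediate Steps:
$\left(-1472147 + \left(92837 + 527964\right)\right) - 999642 = \left(-1472147 + 620801\right) - 999642 = -851346 - 999642 = -1850988$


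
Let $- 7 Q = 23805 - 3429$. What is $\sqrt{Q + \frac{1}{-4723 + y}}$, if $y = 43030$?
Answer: $\frac{5 i \sqrt{655656477}}{2373} \approx 53.952 i$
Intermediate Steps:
$Q = - \frac{20376}{7}$ ($Q = - \frac{23805 - 3429}{7} = \left(- \frac{1}{7}\right) 20376 = - \frac{20376}{7} \approx -2910.9$)
$\sqrt{Q + \frac{1}{-4723 + y}} = \sqrt{- \frac{20376}{7} + \frac{1}{-4723 + 43030}} = \sqrt{- \frac{20376}{7} + \frac{1}{38307}} = \sqrt{- \frac{780543425}{268149}} = \frac{5 i \sqrt{655656477}}{2373}$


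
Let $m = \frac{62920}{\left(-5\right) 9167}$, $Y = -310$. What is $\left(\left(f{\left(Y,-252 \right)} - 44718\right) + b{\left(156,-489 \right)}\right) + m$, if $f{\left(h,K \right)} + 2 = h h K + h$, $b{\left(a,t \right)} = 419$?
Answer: $- \frac{222408034021}{9167} \approx -2.4262 \cdot 10^{7}$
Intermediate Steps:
$f{\left(h,K \right)} = -2 + h + K h^{2}$ ($f{\left(h,K \right)} = -2 + \left(h h K + h\right) = -2 + \left(h^{2} K + h\right) = -2 + \left(K h^{2} + h\right) = -2 + \left(h + K h^{2}\right) = -2 + h + K h^{2}$)
$m = - \frac{12584}{9167}$ ($m = \frac{62920}{-45835} = 62920 \left(- \frac{1}{45835}\right) = - \frac{12584}{9167} \approx -1.3727$)
$\left(\left(f{\left(Y,-252 \right)} - 44718\right) + b{\left(156,-489 \right)}\right) + m = \left(\left(\left(-2 - 310 - 252 \left(-310\right)^{2}\right) - 44718\right) + 419\right) - \frac{12584}{9167} = \left(\left(\left(-2 - 310 - 24217200\right) - 44718\right) + 419\right) - \frac{12584}{9167} = \left(\left(-24217512 - 44718\right) + 419\right) - \frac{12584}{9167} = \left(-24262230 + 419\right) - \frac{12584}{9167} = -24261811 - \frac{12584}{9167} = - \frac{222408034021}{9167}$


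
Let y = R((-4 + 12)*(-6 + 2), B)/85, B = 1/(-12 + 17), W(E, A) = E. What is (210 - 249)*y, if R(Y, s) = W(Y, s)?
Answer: 1248/85 ≈ 14.682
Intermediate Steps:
B = ⅕ (B = 1/5 = ⅕ ≈ 0.20000)
R(Y, s) = Y
y = -32/85 (y = ((-4 + 12)*(-6 + 2))/85 = (8*(-4))*(1/85) = -32*1/85 = -32/85 ≈ -0.37647)
(210 - 249)*y = (210 - 249)*(-32/85) = -39*(-32/85) = 1248/85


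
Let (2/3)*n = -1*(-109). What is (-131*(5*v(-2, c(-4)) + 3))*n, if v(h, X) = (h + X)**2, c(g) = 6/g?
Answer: -11009109/8 ≈ -1.3761e+6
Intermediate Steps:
v(h, X) = (X + h)**2
n = 327/2 (n = 3*(-1*(-109))/2 = (3/2)*109 = 327/2 ≈ 163.50)
(-131*(5*v(-2, c(-4)) + 3))*n = -131*(5*(6/(-4) - 2)**2 + 3)*(327/2) = -131*(5*(6*(-1/4) - 2)**2 + 3)*(327/2) = -131*(5*(-3/2 - 2)**2 + 3)*(327/2) = -131*(5*(-7/2)**2 + 3)*(327/2) = -131*(5*(49/4) + 3)*(327/2) = -131*(245/4 + 3)*(327/2) = -131*257/4*(327/2) = -33667/4*327/2 = -11009109/8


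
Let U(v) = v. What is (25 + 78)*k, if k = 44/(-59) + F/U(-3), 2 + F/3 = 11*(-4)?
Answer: 275010/59 ≈ 4661.2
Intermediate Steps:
F = -138 (F = -6 + 3*(11*(-4)) = -6 + 3*(-44) = -6 - 132 = -138)
k = 2670/59 (k = 44/(-59) - 138/(-3) = 44*(-1/59) - 138*(-⅓) = -44/59 + 46 = 2670/59 ≈ 45.254)
(25 + 78)*k = (25 + 78)*(2670/59) = 103*(2670/59) = 275010/59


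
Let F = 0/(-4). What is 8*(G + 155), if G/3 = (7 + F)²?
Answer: 2416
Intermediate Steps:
F = 0 (F = 0*(-¼) = 0)
G = 147 (G = 3*(7 + 0)² = 3*7² = 3*49 = 147)
8*(G + 155) = 8*(147 + 155) = 8*302 = 2416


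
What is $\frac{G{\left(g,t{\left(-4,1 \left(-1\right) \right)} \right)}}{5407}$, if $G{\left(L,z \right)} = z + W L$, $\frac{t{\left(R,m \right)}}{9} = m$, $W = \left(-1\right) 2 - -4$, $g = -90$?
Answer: $- \frac{189}{5407} \approx -0.034955$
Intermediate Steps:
$W = 2$ ($W = -2 + 4 = 2$)
$t{\left(R,m \right)} = 9 m$
$G{\left(L,z \right)} = z + 2 L$
$\frac{G{\left(g,t{\left(-4,1 \left(-1\right) \right)} \right)}}{5407} = \frac{9 \cdot 1 \left(-1\right) + 2 \left(-90\right)}{5407} = \left(9 \left(-1\right) - 180\right) \frac{1}{5407} = \left(-9 - 180\right) \frac{1}{5407} = \left(-189\right) \frac{1}{5407} = - \frac{189}{5407}$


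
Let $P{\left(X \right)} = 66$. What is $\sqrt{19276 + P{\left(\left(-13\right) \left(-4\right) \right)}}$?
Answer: $\sqrt{19342} \approx 139.08$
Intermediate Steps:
$\sqrt{19276 + P{\left(\left(-13\right) \left(-4\right) \right)}} = \sqrt{19276 + 66} = \sqrt{19342}$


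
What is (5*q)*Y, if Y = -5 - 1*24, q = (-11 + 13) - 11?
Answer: 1305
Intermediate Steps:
q = -9 (q = 2 - 11 = -9)
Y = -29 (Y = -5 - 24 = -29)
(5*q)*Y = (5*(-9))*(-29) = -45*(-29) = 1305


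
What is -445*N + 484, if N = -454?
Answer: 202514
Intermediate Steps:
-445*N + 484 = -445*(-454) + 484 = 202030 + 484 = 202514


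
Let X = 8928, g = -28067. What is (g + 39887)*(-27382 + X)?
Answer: -218126280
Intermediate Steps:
(g + 39887)*(-27382 + X) = (-28067 + 39887)*(-27382 + 8928) = 11820*(-18454) = -218126280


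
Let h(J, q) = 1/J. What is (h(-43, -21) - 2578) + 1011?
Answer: -67382/43 ≈ -1567.0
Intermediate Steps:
(h(-43, -21) - 2578) + 1011 = (1/(-43) - 2578) + 1011 = (-1/43 - 2578) + 1011 = -110855/43 + 1011 = -67382/43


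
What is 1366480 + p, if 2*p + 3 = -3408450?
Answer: -675493/2 ≈ -3.3775e+5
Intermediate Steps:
p = -3408453/2 (p = -3/2 + (½)*(-3408450) = -3/2 - 1704225 = -3408453/2 ≈ -1.7042e+6)
1366480 + p = 1366480 - 3408453/2 = -675493/2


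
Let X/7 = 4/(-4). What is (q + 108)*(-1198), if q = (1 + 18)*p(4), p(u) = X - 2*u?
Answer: 212046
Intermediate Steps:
X = -7 (X = 7*(4/(-4)) = 7*(4*(-1/4)) = 7*(-1) = -7)
p(u) = -7 - 2*u
q = -285 (q = (1 + 18)*(-7 - 2*4) = 19*(-7 - 8) = 19*(-15) = -285)
(q + 108)*(-1198) = (-285 + 108)*(-1198) = -177*(-1198) = 212046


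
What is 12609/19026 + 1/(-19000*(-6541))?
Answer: 87057440557/131362903000 ≈ 0.66272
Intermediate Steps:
12609/19026 + 1/(-19000*(-6541)) = 12609*(1/19026) - 1/19000*(-1/6541) = 1401/2114 + 1/124279000 = 87057440557/131362903000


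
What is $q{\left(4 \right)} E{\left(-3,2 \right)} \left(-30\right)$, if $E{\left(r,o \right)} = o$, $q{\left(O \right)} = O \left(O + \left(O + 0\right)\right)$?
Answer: $-1920$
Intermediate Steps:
$q{\left(O \right)} = 2 O^{2}$ ($q{\left(O \right)} = O \left(O + O\right) = O 2 O = 2 O^{2}$)
$q{\left(4 \right)} E{\left(-3,2 \right)} \left(-30\right) = 2 \cdot 4^{2} \cdot 2 \left(-30\right) = 2 \cdot 16 \cdot 2 \left(-30\right) = 32 \cdot 2 \left(-30\right) = 64 \left(-30\right) = -1920$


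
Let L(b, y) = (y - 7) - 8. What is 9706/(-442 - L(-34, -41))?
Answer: -4853/193 ≈ -25.145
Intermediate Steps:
L(b, y) = -15 + y (L(b, y) = (-7 + y) - 8 = -15 + y)
9706/(-442 - L(-34, -41)) = 9706/(-442 - (-15 - 41)) = 9706/(-442 - 1*(-56)) = 9706/(-442 + 56) = 9706/(-386) = 9706*(-1/386) = -4853/193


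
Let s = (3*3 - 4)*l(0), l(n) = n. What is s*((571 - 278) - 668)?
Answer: 0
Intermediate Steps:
s = 0 (s = (3*3 - 4)*0 = (9 - 4)*0 = 5*0 = 0)
s*((571 - 278) - 668) = 0*((571 - 278) - 668) = 0*(293 - 668) = 0*(-375) = 0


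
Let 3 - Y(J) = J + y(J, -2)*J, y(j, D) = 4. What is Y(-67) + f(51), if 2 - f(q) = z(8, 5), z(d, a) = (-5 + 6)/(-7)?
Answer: 2381/7 ≈ 340.14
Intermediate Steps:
Y(J) = 3 - 5*J (Y(J) = 3 - (J + 4*J) = 3 - 5*J)
z(d, a) = -⅐ (z(d, a) = 1*(-⅐) = -⅐)
f(q) = 15/7 (f(q) = 2 - 1*(-⅐) = 2 + ⅐ = 15/7)
Y(-67) + f(51) = (3 - 5*(-67)) + 15/7 = (3 + 335) + 15/7 = 338 + 15/7 = 2381/7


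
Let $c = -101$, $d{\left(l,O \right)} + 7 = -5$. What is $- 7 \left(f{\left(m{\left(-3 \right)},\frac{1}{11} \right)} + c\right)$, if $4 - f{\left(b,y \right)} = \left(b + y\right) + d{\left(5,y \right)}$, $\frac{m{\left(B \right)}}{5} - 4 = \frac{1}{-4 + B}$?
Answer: $\frac{8037}{11} \approx 730.64$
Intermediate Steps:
$d{\left(l,O \right)} = -12$ ($d{\left(l,O \right)} = -7 - 5 = -12$)
$m{\left(B \right)} = 20 + \frac{5}{-4 + B}$
$f{\left(b,y \right)} = 16 - b - y$ ($f{\left(b,y \right)} = 4 - \left(\left(b + y\right) - 12\right) = 4 - \left(-12 + b + y\right) = 16 - b - y$)
$- 7 \left(f{\left(m{\left(-3 \right)},\frac{1}{11} \right)} + c\right) = - 7 \left(\left(16 - \frac{5 \left(-15 + 4 \left(-3\right)\right)}{-4 - 3} - \frac{1}{11}\right) - 101\right) = - 7 \left(\left(16 - \frac{5 \left(-15 - 12\right)}{-7} - \frac{1}{11}\right) - 101\right) = - 7 \left(\left(16 - 5 \left(- \frac{1}{7}\right) \left(-27\right) - \frac{1}{11}\right) - 101\right) = - 7 \left(\left(16 - \frac{135}{7} - \frac{1}{11}\right) - 101\right) = - 7 \left(- \frac{260}{77} - 101\right) = \left(-7\right) \left(- \frac{8037}{77}\right) = \frac{8037}{11}$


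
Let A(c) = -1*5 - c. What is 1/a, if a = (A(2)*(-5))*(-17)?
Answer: -1/595 ≈ -0.0016807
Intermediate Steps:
A(c) = -5 - c
a = -595 (a = ((-5 - 1*2)*(-5))*(-17) = ((-5 - 2)*(-5))*(-17) = -7*(-5)*(-17) = 35*(-17) = -595)
1/a = 1/(-595) = -1/595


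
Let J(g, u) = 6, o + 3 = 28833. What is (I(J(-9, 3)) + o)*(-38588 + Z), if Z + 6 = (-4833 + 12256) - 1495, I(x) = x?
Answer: -941956776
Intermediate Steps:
o = 28830 (o = -3 + 28833 = 28830)
Z = 5922 (Z = -6 + ((-4833 + 12256) - 1495) = -6 + (7423 - 1495) = -6 + 5928 = 5922)
(I(J(-9, 3)) + o)*(-38588 + Z) = (6 + 28830)*(-38588 + 5922) = 28836*(-32666) = -941956776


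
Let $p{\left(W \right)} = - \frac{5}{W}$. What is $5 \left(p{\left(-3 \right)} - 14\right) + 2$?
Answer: $- \frac{179}{3} \approx -59.667$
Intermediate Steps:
$5 \left(p{\left(-3 \right)} - 14\right) + 2 = 5 \left(- \frac{5}{-3} - 14\right) + 2 = 5 \left(\left(-5\right) \left(- \frac{1}{3}\right) - 14\right) + 2 = 5 \left(\frac{5}{3} - 14\right) + 2 = 5 \left(- \frac{37}{3}\right) + 2 = - \frac{185}{3} + 2 = - \frac{179}{3}$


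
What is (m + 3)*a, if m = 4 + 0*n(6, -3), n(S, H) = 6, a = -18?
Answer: -126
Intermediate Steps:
m = 4 (m = 4 + 0*6 = 4 + 0 = 4)
(m + 3)*a = (4 + 3)*(-18) = 7*(-18) = -126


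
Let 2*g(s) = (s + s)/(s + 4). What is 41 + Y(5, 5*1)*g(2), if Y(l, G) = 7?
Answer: 130/3 ≈ 43.333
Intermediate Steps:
g(s) = s/(4 + s) (g(s) = ((s + s)/(s + 4))/2 = ((2*s)/(4 + s))/2 = (2*s/(4 + s))/2 = s/(4 + s))
41 + Y(5, 5*1)*g(2) = 41 + 7*(2/(4 + 2)) = 41 + 7*(2/6) = 41 + 7*(2*(⅙)) = 41 + 7*(⅓) = 41 + 7/3 = 130/3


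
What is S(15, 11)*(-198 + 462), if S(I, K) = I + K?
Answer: 6864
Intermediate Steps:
S(15, 11)*(-198 + 462) = (15 + 11)*(-198 + 462) = 26*264 = 6864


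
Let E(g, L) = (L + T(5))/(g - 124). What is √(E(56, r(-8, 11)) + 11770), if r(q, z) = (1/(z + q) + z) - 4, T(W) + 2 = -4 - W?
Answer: √122455641/102 ≈ 108.49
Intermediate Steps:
T(W) = -6 - W (T(W) = -2 + (-4 - W) = -6 - W)
r(q, z) = -4 + z + 1/(q + z) (r(q, z) = (1/(q + z) + z) - 4 = (z + 1/(q + z)) - 4 = -4 + z + 1/(q + z))
E(g, L) = (-11 + L)/(-124 + g) (E(g, L) = (L + (-6 - 1*5))/(g - 124) = (L + (-6 - 5))/(-124 + g) = (L - 11)/(-124 + g) = (-11 + L)/(-124 + g))
√(E(56, r(-8, 11)) + 11770) = √((-11 + (1 + 11² - 4*(-8) - 4*11 - 8*11)/(-8 + 11))/(-124 + 56) + 11770) = √((-11 + (1 + 121 + 32 - 44 - 88)/3)/(-68) + 11770) = √(-(-11 + (⅓)*22)/68 + 11770) = √(-(-11 + 22/3)/68 + 11770) = √(-1/68*(-11/3) + 11770) = √(11/204 + 11770) = √(2401091/204) = √122455641/102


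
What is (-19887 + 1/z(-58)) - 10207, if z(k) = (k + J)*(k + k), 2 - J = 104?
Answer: -558544639/18560 ≈ -30094.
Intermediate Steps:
J = -102 (J = 2 - 1*104 = 2 - 104 = -102)
z(k) = 2*k*(-102 + k) (z(k) = (k - 102)*(k + k) = (-102 + k)*(2*k) = 2*k*(-102 + k))
(-19887 + 1/z(-58)) - 10207 = (-19887 + 1/(2*(-58)*(-102 - 58))) - 10207 = (-19887 + 1/(2*(-58)*(-160))) - 10207 = (-19887 + 1/18560) - 10207 = -369102719/18560 - 10207 = -558544639/18560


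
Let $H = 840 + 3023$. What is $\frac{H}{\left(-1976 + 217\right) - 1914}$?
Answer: $- \frac{3863}{3673} \approx -1.0517$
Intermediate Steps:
$H = 3863$
$\frac{H}{\left(-1976 + 217\right) - 1914} = \frac{3863}{\left(-1976 + 217\right) - 1914} = \frac{3863}{-1759 - 1914} = \frac{3863}{-3673} = 3863 \left(- \frac{1}{3673}\right) = - \frac{3863}{3673}$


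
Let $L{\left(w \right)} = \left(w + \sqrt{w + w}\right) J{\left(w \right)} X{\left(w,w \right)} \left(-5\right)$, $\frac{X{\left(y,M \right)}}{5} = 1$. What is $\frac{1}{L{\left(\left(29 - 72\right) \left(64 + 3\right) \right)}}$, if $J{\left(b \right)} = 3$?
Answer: $\frac{i}{75 \left(\sqrt{5762} + 2881 i\right)} \approx 4.6248 \cdot 10^{-6} + 1.2185 \cdot 10^{-7} i$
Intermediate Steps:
$X{\left(y,M \right)} = 5$ ($X{\left(y,M \right)} = 5 \cdot 1 = 5$)
$L{\left(w \right)} = - 75 w - 75 \sqrt{2} \sqrt{w}$ ($L{\left(w \right)} = \left(w + \sqrt{w + w}\right) 3 \cdot 5 \left(-5\right) = \left(w + \sqrt{2 w}\right) 3 \cdot 5 \left(-5\right) = \left(w + \sqrt{2} \sqrt{w}\right) 3 \cdot 5 \left(-5\right) = \left(3 w + 3 \sqrt{2} \sqrt{w}\right) 5 \left(-5\right) = \left(15 w + 15 \sqrt{2} \sqrt{w}\right) \left(-5\right) = - 75 w - 75 \sqrt{2} \sqrt{w}$)
$\frac{1}{L{\left(\left(29 - 72\right) \left(64 + 3\right) \right)}} = \frac{1}{- 75 \left(29 - 72\right) \left(64 + 3\right) - 75 \sqrt{2} \sqrt{\left(29 - 72\right) \left(64 + 3\right)}} = \frac{1}{- 75 \left(\left(-43\right) 67\right) - 75 \sqrt{2} \sqrt{\left(-43\right) 67}} = \frac{1}{\left(-75\right) \left(-2881\right) - 75 \sqrt{2} \sqrt{-2881}} = \frac{1}{216075 - 75 \sqrt{2} i \sqrt{2881}} = \frac{1}{216075 - 75 i \sqrt{5762}}$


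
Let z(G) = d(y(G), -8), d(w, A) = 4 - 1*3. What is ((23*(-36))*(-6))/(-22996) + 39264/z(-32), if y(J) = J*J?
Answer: 225727494/5749 ≈ 39264.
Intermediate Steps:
y(J) = J²
d(w, A) = 1 (d(w, A) = 4 - 3 = 1)
z(G) = 1
((23*(-36))*(-6))/(-22996) + 39264/z(-32) = ((23*(-36))*(-6))/(-22996) + 39264/1 = -828*(-6)*(-1/22996) + 39264*1 = 4968*(-1/22996) + 39264 = -1242/5749 + 39264 = 225727494/5749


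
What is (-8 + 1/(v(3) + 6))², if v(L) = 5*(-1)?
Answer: 49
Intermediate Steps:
v(L) = -5
(-8 + 1/(v(3) + 6))² = (-8 + 1/(-5 + 6))² = (-8 + 1/1)² = (-8 + 1)² = (-7)² = 49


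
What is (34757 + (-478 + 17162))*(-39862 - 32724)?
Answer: -3733896426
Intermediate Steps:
(34757 + (-478 + 17162))*(-39862 - 32724) = (34757 + 16684)*(-72586) = 51441*(-72586) = -3733896426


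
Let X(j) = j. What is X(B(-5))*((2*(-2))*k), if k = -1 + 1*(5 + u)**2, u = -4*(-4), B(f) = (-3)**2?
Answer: -15840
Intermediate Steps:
B(f) = 9
u = 16
k = 440 (k = -1 + 1*(5 + 16)**2 = -1 + 1*21**2 = -1 + 1*441 = -1 + 441 = 440)
X(B(-5))*((2*(-2))*k) = 9*((2*(-2))*440) = 9*(-4*440) = 9*(-1760) = -15840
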